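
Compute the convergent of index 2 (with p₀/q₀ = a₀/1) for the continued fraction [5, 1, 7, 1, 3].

47/8

Using pₖ = aₖpₖ₋₁ + pₖ₋₂, qₖ = aₖqₖ₋₁ + qₖ₋₂ (with p₋₁=1, p₋₂=0, q₋₁=0, q₋₂=1):
  k=0: a=5, p=5, q=1
  k=1: a=1, p=6, q=1
  k=2: a=7, p=47, q=8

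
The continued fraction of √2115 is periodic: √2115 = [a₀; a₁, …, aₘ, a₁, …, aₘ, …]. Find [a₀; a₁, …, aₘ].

[45; 1, 90]

a₀ = ⌊√2115⌋ = 45.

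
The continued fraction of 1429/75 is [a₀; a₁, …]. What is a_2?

1429 = 19·75 + 4   →  a_0 = 19
75 = 18·4 + 3   →  a_1 = 18
4 = 1·3 + 1   →  a_2 = 1

1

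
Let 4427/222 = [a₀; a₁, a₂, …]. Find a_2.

16

4427 = 19·222 + 209   →  a_0 = 19
222 = 1·209 + 13   →  a_1 = 1
209 = 16·13 + 1   →  a_2 = 16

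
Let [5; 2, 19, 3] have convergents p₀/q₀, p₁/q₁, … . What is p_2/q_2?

214/39

Using pₖ = aₖpₖ₋₁ + pₖ₋₂, qₖ = aₖqₖ₋₁ + qₖ₋₂ (with p₋₁=1, p₋₂=0, q₋₁=0, q₋₂=1):
  k=0: a=5, p=5, q=1
  k=1: a=2, p=11, q=2
  k=2: a=19, p=214, q=39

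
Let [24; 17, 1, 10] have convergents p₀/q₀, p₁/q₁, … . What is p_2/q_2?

433/18

Using pₖ = aₖpₖ₋₁ + pₖ₋₂, qₖ = aₖqₖ₋₁ + qₖ₋₂ (with p₋₁=1, p₋₂=0, q₋₁=0, q₋₂=1):
  k=0: a=24, p=24, q=1
  k=1: a=17, p=409, q=17
  k=2: a=1, p=433, q=18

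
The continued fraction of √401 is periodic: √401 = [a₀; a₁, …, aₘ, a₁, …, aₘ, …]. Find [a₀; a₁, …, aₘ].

a₀ = ⌊√401⌋ = 20.
With m₀=0, d₀=1 and mₖ₊₁ = dₖaₖ − mₖ, dₖ₊₁ = (n − mₖ₊₁²)/dₖ, aₖ₊₁ = ⌊(a₀+mₖ₊₁)/dₖ₊₁⌋:
  k=1: m=20, d=1, a=40
d=1 and a=2a₀=40 at k=1, so the next step gives (m, d) = (20, 1) again — its k=1 value — and the period has length 1.

[20; 40]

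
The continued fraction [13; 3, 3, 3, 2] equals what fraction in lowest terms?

1011/76

Fold from the inside: start with 2/1.
  3 + 1/2 = 7/2
  3 + 2/7 = 23/7
  3 + 7/23 = 76/23
  13 + 23/76 = 1011/76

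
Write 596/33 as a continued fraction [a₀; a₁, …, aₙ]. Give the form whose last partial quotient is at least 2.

596 = 18*33 + 2
33 = 16*2 + 1
2 = 2*1 + 0  (stop)
So 596/33 = [18; 16, 2].

[18; 16, 2]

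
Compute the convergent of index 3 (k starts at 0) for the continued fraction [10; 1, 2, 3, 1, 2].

107/10

Using pₖ = aₖpₖ₋₁ + pₖ₋₂, qₖ = aₖqₖ₋₁ + qₖ₋₂ (with p₋₁=1, p₋₂=0, q₋₁=0, q₋₂=1):
  k=0: a=10, p=10, q=1
  k=1: a=1, p=11, q=1
  k=2: a=2, p=32, q=3
  k=3: a=3, p=107, q=10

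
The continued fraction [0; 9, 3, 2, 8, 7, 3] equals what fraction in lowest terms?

1319/12251

Using pₖ = aₖpₖ₋₁ + pₖ₋₂ and qₖ = aₖqₖ₋₁ + qₖ₋₂:
  k=0: a=0, p=0, q=1
  k=1: a=9, p=1, q=9
  k=2: a=3, p=3, q=28
  k=3: a=2, p=7, q=65
  k=4: a=8, p=59, q=548
  k=5: a=7, p=420, q=3901
  k=6: a=3, p=1319, q=12251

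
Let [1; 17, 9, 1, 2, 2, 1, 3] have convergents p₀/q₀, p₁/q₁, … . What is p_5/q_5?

1231/1163

Using pₖ = aₖpₖ₋₁ + pₖ₋₂, qₖ = aₖqₖ₋₁ + qₖ₋₂ (with p₋₁=1, p₋₂=0, q₋₁=0, q₋₂=1):
  k=0: a=1, p=1, q=1
  k=1: a=17, p=18, q=17
  k=2: a=9, p=163, q=154
  k=3: a=1, p=181, q=171
  k=4: a=2, p=525, q=496
  k=5: a=2, p=1231, q=1163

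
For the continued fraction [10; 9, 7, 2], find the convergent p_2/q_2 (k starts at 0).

Using pₖ = aₖpₖ₋₁ + pₖ₋₂, qₖ = aₖqₖ₋₁ + qₖ₋₂ (with p₋₁=1, p₋₂=0, q₋₁=0, q₋₂=1):
  k=0: a=10, p=10, q=1
  k=1: a=9, p=91, q=9
  k=2: a=7, p=647, q=64

647/64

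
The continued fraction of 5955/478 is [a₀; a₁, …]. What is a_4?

9

5955 = 12·478 + 219   →  a_0 = 12
478 = 2·219 + 40   →  a_1 = 2
219 = 5·40 + 19   →  a_2 = 5
40 = 2·19 + 2   →  a_3 = 2
19 = 9·2 + 1   →  a_4 = 9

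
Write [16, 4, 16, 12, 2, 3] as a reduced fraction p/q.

Fold from the inside: start with 3/1.
  2 + 1/3 = 7/3
  12 + 3/7 = 87/7
  16 + 7/87 = 1399/87
  4 + 87/1399 = 5683/1399
  16 + 1399/5683 = 92327/5683

92327/5683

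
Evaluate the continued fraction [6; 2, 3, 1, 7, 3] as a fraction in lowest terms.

1411/219

Fold from the inside: start with 3/1.
  7 + 1/3 = 22/3
  1 + 3/22 = 25/22
  3 + 22/25 = 97/25
  2 + 25/97 = 219/97
  6 + 97/219 = 1411/219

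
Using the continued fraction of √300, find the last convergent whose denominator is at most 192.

1351/78

√300 = [17; 3, 8, 3, 34, …] (period length 4).
Convergents:
  p_0/q_0 = 17/1
  p_1/q_1 = 52/3
  p_2/q_2 = 433/25
  p_3/q_3 = 1351/78
  p_4/q_4 = 46367/2677
q_3 = 78 ≤ 192 < 2677 = q_4, so the answer is 1351/78.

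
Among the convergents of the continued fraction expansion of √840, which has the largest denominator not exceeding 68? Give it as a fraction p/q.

1681/58

√840 = [28; 1, 56, …] (period length 2).
Convergents:
  p_0/q_0 = 28/1
  p_1/q_1 = 29/1
  p_2/q_2 = 1652/57
  p_3/q_3 = 1681/58
  p_4/q_4 = 95788/3305
q_3 = 58 ≤ 68 < 3305 = q_4, so the answer is 1681/58.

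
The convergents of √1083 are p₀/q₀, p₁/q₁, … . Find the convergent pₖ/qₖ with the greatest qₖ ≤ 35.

√1083 = [32; 1, 9, 1, 64, …] (period length 4).
Convergents:
  p_0/q_0 = 32/1
  p_1/q_1 = 33/1
  p_2/q_2 = 329/10
  p_3/q_3 = 362/11
  p_4/q_4 = 23497/714
q_3 = 11 ≤ 35 < 714 = q_4, so the answer is 362/11.

362/11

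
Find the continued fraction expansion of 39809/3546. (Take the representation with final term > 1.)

39809 = 11·3546 + 803
3546 = 4·803 + 334
803 = 2·334 + 135
334 = 2·135 + 64
135 = 2·64 + 7
64 = 9·7 + 1
7 = 7·1 + 0  (stop)
So 39809/3546 = [11; 4, 2, 2, 2, 9, 7].

[11; 4, 2, 2, 2, 9, 7]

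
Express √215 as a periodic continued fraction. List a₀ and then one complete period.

a₀ = ⌊√215⌋ = 14.
With m₀=0, d₀=1 and mₖ₊₁ = dₖaₖ − mₖ, dₖ₊₁ = (n − mₖ₊₁²)/dₖ, aₖ₊₁ = ⌊(a₀+mₖ₊₁)/dₖ₊₁⌋:
  k=1: m=14, d=19, a=1
  k=2: m=5, d=10, a=1
  k=3: m=5, d=19, a=1
  k=4: m=14, d=1, a=28
d=1 and a=2a₀=28 at k=4, so the next step gives (m, d) = (14, 19) again — its k=1 value — and the period has length 4.

[14; 1, 1, 1, 28]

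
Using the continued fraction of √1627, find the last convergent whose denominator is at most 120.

√1627 = [40; 2, 1, 39, 1, 2, 80, …] (period length 6).
Convergents:
  p_0/q_0 = 40/1
  p_1/q_1 = 81/2
  p_2/q_2 = 121/3
  p_3/q_3 = 4800/119
  p_4/q_4 = 4921/122
q_3 = 119 ≤ 120 < 122 = q_4, so the answer is 4800/119.

4800/119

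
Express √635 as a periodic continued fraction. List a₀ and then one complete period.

a₀ = ⌊√635⌋ = 25.

[25; 5, 50]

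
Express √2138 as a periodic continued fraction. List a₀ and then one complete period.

[46; 4, 5, 5, 4, 92]

a₀ = ⌊√2138⌋ = 46.
With m₀=0, d₀=1 and mₖ₊₁ = dₖaₖ − mₖ, dₖ₊₁ = (n − mₖ₊₁²)/dₖ, aₖ₊₁ = ⌊(a₀+mₖ₊₁)/dₖ₊₁⌋:
  k=1: m=46, d=22, a=4
  k=2: m=42, d=17, a=5
  k=3: m=43, d=17, a=5
  k=4: m=42, d=22, a=4
  k=5: m=46, d=1, a=92
d=1 and a=2a₀=92 at k=5, so the next step gives (m, d) = (46, 22) again — its k=1 value — and the period has length 5.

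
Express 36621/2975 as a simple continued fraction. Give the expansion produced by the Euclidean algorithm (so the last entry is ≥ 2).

[12; 3, 4, 2, 1, 9, 2, 3]

36621 = 12×2975 + 921
2975 = 3×921 + 212
921 = 4×212 + 73
212 = 2×73 + 66
73 = 1×66 + 7
66 = 9×7 + 3
7 = 2×3 + 1
3 = 3×1 + 0  (stop)
So 36621/2975 = [12; 3, 4, 2, 1, 9, 2, 3].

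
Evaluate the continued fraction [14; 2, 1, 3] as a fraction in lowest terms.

Fold from the inside: start with 3/1.
  1 + 1/3 = 4/3
  2 + 3/4 = 11/4
  14 + 4/11 = 158/11

158/11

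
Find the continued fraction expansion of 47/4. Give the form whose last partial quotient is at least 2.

47 = 11×4 + 3
4 = 1×3 + 1
3 = 3×1 + 0  (stop)
So 47/4 = [11; 1, 3].

[11; 1, 3]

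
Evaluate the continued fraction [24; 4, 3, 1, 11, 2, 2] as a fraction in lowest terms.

Fold from the inside: start with 2/1.
  2 + 1/2 = 5/2
  11 + 2/5 = 57/5
  1 + 5/57 = 62/57
  3 + 57/62 = 243/62
  4 + 62/243 = 1034/243
  24 + 243/1034 = 25059/1034

25059/1034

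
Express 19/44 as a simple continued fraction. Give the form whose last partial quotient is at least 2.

19 = 0×44 + 19
44 = 2×19 + 6
19 = 3×6 + 1
6 = 6×1 + 0  (stop)
So 19/44 = [0; 2, 3, 6].

[0; 2, 3, 6]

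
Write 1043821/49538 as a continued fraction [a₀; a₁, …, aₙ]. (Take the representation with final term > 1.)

[21; 14, 16, 3, 4, 2, 7]

1043821 = 21·49538 + 3523
49538 = 14·3523 + 216
3523 = 16·216 + 67
216 = 3·67 + 15
67 = 4·15 + 7
15 = 2·7 + 1
7 = 7·1 + 0  (stop)
So 1043821/49538 = [21; 14, 16, 3, 4, 2, 7].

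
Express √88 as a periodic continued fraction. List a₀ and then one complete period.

a₀ = ⌊√88⌋ = 9.
With m₀=0, d₀=1 and mₖ₊₁ = dₖaₖ − mₖ, dₖ₊₁ = (n − mₖ₊₁²)/dₖ, aₖ₊₁ = ⌊(a₀+mₖ₊₁)/dₖ₊₁⌋:
  k=1: m=9, d=7, a=2
  k=2: m=5, d=9, a=1
  k=3: m=4, d=8, a=1
  k=4: m=4, d=9, a=1
  k=5: m=5, d=7, a=2
  k=6: m=9, d=1, a=18
d=1 and a=2a₀=18 at k=6, so the next step gives (m, d) = (9, 7) again — its k=1 value — and the period has length 6.

[9; 2, 1, 1, 1, 2, 18]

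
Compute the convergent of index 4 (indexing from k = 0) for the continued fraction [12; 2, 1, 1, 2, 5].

161/13

Using pₖ = aₖpₖ₋₁ + pₖ₋₂, qₖ = aₖqₖ₋₁ + qₖ₋₂ (with p₋₁=1, p₋₂=0, q₋₁=0, q₋₂=1):
  k=0: a=12, p=12, q=1
  k=1: a=2, p=25, q=2
  k=2: a=1, p=37, q=3
  k=3: a=1, p=62, q=5
  k=4: a=2, p=161, q=13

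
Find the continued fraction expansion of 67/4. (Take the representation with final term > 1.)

[16; 1, 3]

67 = 16·4 + 3
4 = 1·3 + 1
3 = 3·1 + 0  (stop)
So 67/4 = [16; 1, 3].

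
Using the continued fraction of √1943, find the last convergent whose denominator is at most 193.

6656/151

√1943 = [44; 12, 1, 1, 2, 1, 1, 12, 88, …] (period length 8).
Convergents:
  p_0/q_0 = 44/1
  p_1/q_1 = 529/12
  p_2/q_2 = 573/13
  p_3/q_3 = 1102/25
  p_4/q_4 = 2777/63
  p_5/q_5 = 3879/88
  p_6/q_6 = 6656/151
  p_7/q_7 = 83751/1900
q_6 = 151 ≤ 193 < 1900 = q_7, so the answer is 6656/151.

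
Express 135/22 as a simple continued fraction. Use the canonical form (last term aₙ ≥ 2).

135 = 6×22 + 3
22 = 7×3 + 1
3 = 3×1 + 0  (stop)
So 135/22 = [6; 7, 3].

[6; 7, 3]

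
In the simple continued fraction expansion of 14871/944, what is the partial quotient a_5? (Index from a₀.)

2

14871 = 15·944 + 711   →  a_0 = 15
944 = 1·711 + 233   →  a_1 = 1
711 = 3·233 + 12   →  a_2 = 3
233 = 19·12 + 5   →  a_3 = 19
12 = 2·5 + 2   →  a_4 = 2
5 = 2·2 + 1   →  a_5 = 2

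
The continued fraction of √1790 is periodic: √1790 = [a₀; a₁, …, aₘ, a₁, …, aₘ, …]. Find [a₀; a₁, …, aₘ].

a₀ = ⌊√1790⌋ = 42.
With m₀=0, d₀=1 and mₖ₊₁ = dₖaₖ − mₖ, dₖ₊₁ = (n − mₖ₊₁²)/dₖ, aₖ₊₁ = ⌊(a₀+mₖ₊₁)/dₖ₊₁⌋:
  k=1: m=42, d=26, a=3
  k=2: m=36, d=19, a=4
  k=3: m=40, d=10, a=8
  k=4: m=40, d=19, a=4
  k=5: m=36, d=26, a=3
  k=6: m=42, d=1, a=84
d=1 and a=2a₀=84 at k=6, so the next step gives (m, d) = (42, 26) again — its k=1 value — and the period has length 6.

[42; 3, 4, 8, 4, 3, 84]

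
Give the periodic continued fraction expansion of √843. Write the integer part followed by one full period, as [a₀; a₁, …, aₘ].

a₀ = ⌊√843⌋ = 29.
With m₀=0, d₀=1 and mₖ₊₁ = dₖaₖ − mₖ, dₖ₊₁ = (n − mₖ₊₁²)/dₖ, aₖ₊₁ = ⌊(a₀+mₖ₊₁)/dₖ₊₁⌋:
  k=1: m=29, d=2, a=29
  k=2: m=29, d=1, a=58
d=1 and a=2a₀=58 at k=2, so the next step gives (m, d) = (29, 2) again — its k=1 value — and the period has length 2.

[29; 29, 58]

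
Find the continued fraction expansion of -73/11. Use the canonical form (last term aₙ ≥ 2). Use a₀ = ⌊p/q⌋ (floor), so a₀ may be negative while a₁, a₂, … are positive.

[-7; 2, 1, 3]

-73 = -7·11 + 4
11 = 2·4 + 3
4 = 1·3 + 1
3 = 3·1 + 0  (stop)
So -73/11 = [-7; 2, 1, 3].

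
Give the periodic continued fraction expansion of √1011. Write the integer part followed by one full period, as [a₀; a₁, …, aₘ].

[31; 1, 3, 1, 9, 1, 3, 1, 62]

a₀ = ⌊√1011⌋ = 31.
With m₀=0, d₀=1 and mₖ₊₁ = dₖaₖ − mₖ, dₖ₊₁ = (n − mₖ₊₁²)/dₖ, aₖ₊₁ = ⌊(a₀+mₖ₊₁)/dₖ₊₁⌋:
  k=1: m=31, d=50, a=1
  k=2: m=19, d=13, a=3
  k=3: m=20, d=47, a=1
  k=4: m=27, d=6, a=9
  k=5: m=27, d=47, a=1
  k=6: m=20, d=13, a=3
  k=7: m=19, d=50, a=1
  k=8: m=31, d=1, a=62
d=1 and a=2a₀=62 at k=8, so the next step gives (m, d) = (31, 50) again — its k=1 value — and the period has length 8.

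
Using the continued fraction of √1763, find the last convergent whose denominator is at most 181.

3527/84

√1763 = [41; 1, 82, …] (period length 2).
Convergents:
  p_0/q_0 = 41/1
  p_1/q_1 = 42/1
  p_2/q_2 = 3485/83
  p_3/q_3 = 3527/84
  p_4/q_4 = 292699/6971
q_3 = 84 ≤ 181 < 6971 = q_4, so the answer is 3527/84.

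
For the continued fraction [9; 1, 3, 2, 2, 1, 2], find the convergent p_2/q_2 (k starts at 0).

Using pₖ = aₖpₖ₋₁ + pₖ₋₂, qₖ = aₖqₖ₋₁ + qₖ₋₂ (with p₋₁=1, p₋₂=0, q₋₁=0, q₋₂=1):
  k=0: a=9, p=9, q=1
  k=1: a=1, p=10, q=1
  k=2: a=3, p=39, q=4

39/4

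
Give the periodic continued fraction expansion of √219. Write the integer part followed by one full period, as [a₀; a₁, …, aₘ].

[14; 1, 3, 1, 28]

a₀ = ⌊√219⌋ = 14.
With m₀=0, d₀=1 and mₖ₊₁ = dₖaₖ − mₖ, dₖ₊₁ = (n − mₖ₊₁²)/dₖ, aₖ₊₁ = ⌊(a₀+mₖ₊₁)/dₖ₊₁⌋:
  k=1: m=14, d=23, a=1
  k=2: m=9, d=6, a=3
  k=3: m=9, d=23, a=1
  k=4: m=14, d=1, a=28
d=1 and a=2a₀=28 at k=4, so the next step gives (m, d) = (14, 23) again — its k=1 value — and the period has length 4.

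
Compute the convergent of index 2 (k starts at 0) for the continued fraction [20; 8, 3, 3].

Using pₖ = aₖpₖ₋₁ + pₖ₋₂, qₖ = aₖqₖ₋₁ + qₖ₋₂ (with p₋₁=1, p₋₂=0, q₋₁=0, q₋₂=1):
  k=0: a=20, p=20, q=1
  k=1: a=8, p=161, q=8
  k=2: a=3, p=503, q=25

503/25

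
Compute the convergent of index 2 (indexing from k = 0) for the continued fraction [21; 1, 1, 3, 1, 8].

Using pₖ = aₖpₖ₋₁ + pₖ₋₂, qₖ = aₖqₖ₋₁ + qₖ₋₂ (with p₋₁=1, p₋₂=0, q₋₁=0, q₋₂=1):
  k=0: a=21, p=21, q=1
  k=1: a=1, p=22, q=1
  k=2: a=1, p=43, q=2

43/2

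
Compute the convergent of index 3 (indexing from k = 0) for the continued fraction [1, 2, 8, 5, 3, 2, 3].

Using pₖ = aₖpₖ₋₁ + pₖ₋₂, qₖ = aₖqₖ₋₁ + qₖ₋₂ (with p₋₁=1, p₋₂=0, q₋₁=0, q₋₂=1):
  k=0: a=1, p=1, q=1
  k=1: a=2, p=3, q=2
  k=2: a=8, p=25, q=17
  k=3: a=5, p=128, q=87

128/87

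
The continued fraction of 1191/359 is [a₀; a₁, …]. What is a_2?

1191 = 3·359 + 114   →  a_0 = 3
359 = 3·114 + 17   →  a_1 = 3
114 = 6·17 + 12   →  a_2 = 6

6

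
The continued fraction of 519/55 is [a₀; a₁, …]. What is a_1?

2

519 = 9·55 + 24   →  a_0 = 9
55 = 2·24 + 7   →  a_1 = 2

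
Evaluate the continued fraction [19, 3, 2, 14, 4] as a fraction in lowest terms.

Using pₖ = aₖpₖ₋₁ + pₖ₋₂ and qₖ = aₖqₖ₋₁ + qₖ₋₂:
  k=0: a=19, p=19, q=1
  k=1: a=3, p=58, q=3
  k=2: a=2, p=135, q=7
  k=3: a=14, p=1948, q=101
  k=4: a=4, p=7927, q=411

7927/411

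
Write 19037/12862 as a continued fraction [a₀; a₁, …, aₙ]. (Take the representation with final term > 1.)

[1; 2, 12, 16, 1, 1, 15]

19037 = 1·12862 + 6175
12862 = 2·6175 + 512
6175 = 12·512 + 31
512 = 16·31 + 16
31 = 1·16 + 15
16 = 1·15 + 1
15 = 15·1 + 0  (stop)
So 19037/12862 = [1; 2, 12, 16, 1, 1, 15].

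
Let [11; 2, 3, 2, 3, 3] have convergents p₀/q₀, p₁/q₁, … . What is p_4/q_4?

629/55

Using pₖ = aₖpₖ₋₁ + pₖ₋₂, qₖ = aₖqₖ₋₁ + qₖ₋₂ (with p₋₁=1, p₋₂=0, q₋₁=0, q₋₂=1):
  k=0: a=11, p=11, q=1
  k=1: a=2, p=23, q=2
  k=2: a=3, p=80, q=7
  k=3: a=2, p=183, q=16
  k=4: a=3, p=629, q=55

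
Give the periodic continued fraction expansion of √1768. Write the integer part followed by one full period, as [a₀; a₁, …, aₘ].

a₀ = ⌊√1768⌋ = 42.
With m₀=0, d₀=1 and mₖ₊₁ = dₖaₖ − mₖ, dₖ₊₁ = (n − mₖ₊₁²)/dₖ, aₖ₊₁ = ⌊(a₀+mₖ₊₁)/dₖ₊₁⌋:
  k=1: m=42, d=4, a=21
  k=2: m=42, d=1, a=84
d=1 and a=2a₀=84 at k=2, so the next step gives (m, d) = (42, 4) again — its k=1 value — and the period has length 2.

[42; 21, 84]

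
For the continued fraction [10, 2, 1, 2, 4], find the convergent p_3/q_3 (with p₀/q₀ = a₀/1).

83/8

Using pₖ = aₖpₖ₋₁ + pₖ₋₂, qₖ = aₖqₖ₋₁ + qₖ₋₂ (with p₋₁=1, p₋₂=0, q₋₁=0, q₋₂=1):
  k=0: a=10, p=10, q=1
  k=1: a=2, p=21, q=2
  k=2: a=1, p=31, q=3
  k=3: a=2, p=83, q=8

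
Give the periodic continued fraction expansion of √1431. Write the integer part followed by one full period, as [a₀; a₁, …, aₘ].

a₀ = ⌊√1431⌋ = 37.
With m₀=0, d₀=1 and mₖ₊₁ = dₖaₖ − mₖ, dₖ₊₁ = (n − mₖ₊₁²)/dₖ, aₖ₊₁ = ⌊(a₀+mₖ₊₁)/dₖ₊₁⌋:
  k=1: m=37, d=62, a=1
  k=2: m=25, d=13, a=4
  k=3: m=27, d=54, a=1
  k=4: m=27, d=13, a=4
  k=5: m=25, d=62, a=1
  k=6: m=37, d=1, a=74
d=1 and a=2a₀=74 at k=6, so the next step gives (m, d) = (37, 62) again — its k=1 value — and the period has length 6.

[37; 1, 4, 1, 4, 1, 74]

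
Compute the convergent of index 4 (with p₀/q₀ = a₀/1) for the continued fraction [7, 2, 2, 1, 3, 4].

193/26

Using pₖ = aₖpₖ₋₁ + pₖ₋₂, qₖ = aₖqₖ₋₁ + qₖ₋₂ (with p₋₁=1, p₋₂=0, q₋₁=0, q₋₂=1):
  k=0: a=7, p=7, q=1
  k=1: a=2, p=15, q=2
  k=2: a=2, p=37, q=5
  k=3: a=1, p=52, q=7
  k=4: a=3, p=193, q=26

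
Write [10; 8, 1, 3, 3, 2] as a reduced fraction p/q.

2660/263

Using pₖ = aₖpₖ₋₁ + pₖ₋₂ and qₖ = aₖqₖ₋₁ + qₖ₋₂:
  k=0: a=10, p=10, q=1
  k=1: a=8, p=81, q=8
  k=2: a=1, p=91, q=9
  k=3: a=3, p=354, q=35
  k=4: a=3, p=1153, q=114
  k=5: a=2, p=2660, q=263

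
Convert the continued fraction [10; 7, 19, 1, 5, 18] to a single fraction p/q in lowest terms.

Fold from the inside: start with 18/1.
  5 + 1/18 = 91/18
  1 + 18/91 = 109/91
  19 + 91/109 = 2162/109
  7 + 109/2162 = 15243/2162
  10 + 2162/15243 = 154592/15243

154592/15243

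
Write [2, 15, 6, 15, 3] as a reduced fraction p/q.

Using pₖ = aₖpₖ₋₁ + pₖ₋₂ and qₖ = aₖqₖ₋₁ + qₖ₋₂:
  k=0: a=2, p=2, q=1
  k=1: a=15, p=31, q=15
  k=2: a=6, p=188, q=91
  k=3: a=15, p=2851, q=1380
  k=4: a=3, p=8741, q=4231

8741/4231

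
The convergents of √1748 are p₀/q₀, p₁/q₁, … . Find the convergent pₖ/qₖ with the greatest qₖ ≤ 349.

4599/110

√1748 = [41; 1, 4, 4, 4, 1, 82, …] (period length 6).
Convergents:
  p_0/q_0 = 41/1
  p_1/q_1 = 42/1
  p_2/q_2 = 209/5
  p_3/q_3 = 878/21
  p_4/q_4 = 3721/89
  p_5/q_5 = 4599/110
  p_6/q_6 = 380839/9109
q_5 = 110 ≤ 349 < 9109 = q_6, so the answer is 4599/110.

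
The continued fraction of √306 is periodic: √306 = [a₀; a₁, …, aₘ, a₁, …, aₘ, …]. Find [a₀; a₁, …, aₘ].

a₀ = ⌊√306⌋ = 17.

[17; 2, 34]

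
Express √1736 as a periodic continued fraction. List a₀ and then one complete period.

a₀ = ⌊√1736⌋ = 41.
With m₀=0, d₀=1 and mₖ₊₁ = dₖaₖ − mₖ, dₖ₊₁ = (n − mₖ₊₁²)/dₖ, aₖ₊₁ = ⌊(a₀+mₖ₊₁)/dₖ₊₁⌋:
  k=1: m=41, d=55, a=1
  k=2: m=14, d=28, a=1
  k=3: m=14, d=55, a=1
  k=4: m=41, d=1, a=82
d=1 and a=2a₀=82 at k=4, so the next step gives (m, d) = (41, 55) again — its k=1 value — and the period has length 4.

[41; 1, 1, 1, 82]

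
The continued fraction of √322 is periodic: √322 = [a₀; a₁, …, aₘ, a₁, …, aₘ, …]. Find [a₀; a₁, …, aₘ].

a₀ = ⌊√322⌋ = 17.
With m₀=0, d₀=1 and mₖ₊₁ = dₖaₖ − mₖ, dₖ₊₁ = (n − mₖ₊₁²)/dₖ, aₖ₊₁ = ⌊(a₀+mₖ₊₁)/dₖ₊₁⌋:
  k=1: m=17, d=33, a=1
  k=2: m=16, d=2, a=16
  k=3: m=16, d=33, a=1
  k=4: m=17, d=1, a=34
d=1 and a=2a₀=34 at k=4, so the next step gives (m, d) = (17, 33) again — its k=1 value — and the period has length 4.

[17; 1, 16, 1, 34]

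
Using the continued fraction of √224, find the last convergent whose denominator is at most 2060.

√224 = [14; 1, 28, …] (period length 2).
Convergents:
  p_0/q_0 = 14/1
  p_1/q_1 = 15/1
  p_2/q_2 = 434/29
  p_3/q_3 = 449/30
  p_4/q_4 = 13006/869
  p_5/q_5 = 13455/899
  p_6/q_6 = 389746/26041
q_5 = 899 ≤ 2060 < 26041 = q_6, so the answer is 13455/899.

13455/899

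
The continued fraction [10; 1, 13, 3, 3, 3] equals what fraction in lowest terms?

Using pₖ = aₖpₖ₋₁ + pₖ₋₂ and qₖ = aₖqₖ₋₁ + qₖ₋₂:
  k=0: a=10, p=10, q=1
  k=1: a=1, p=11, q=1
  k=2: a=13, p=153, q=14
  k=3: a=3, p=470, q=43
  k=4: a=3, p=1563, q=143
  k=5: a=3, p=5159, q=472

5159/472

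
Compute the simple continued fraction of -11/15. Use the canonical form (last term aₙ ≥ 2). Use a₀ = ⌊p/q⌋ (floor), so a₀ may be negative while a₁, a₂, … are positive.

[-1; 3, 1, 3]

-11 = -1·15 + 4
15 = 3·4 + 3
4 = 1·3 + 1
3 = 3·1 + 0  (stop)
So -11/15 = [-1; 3, 1, 3].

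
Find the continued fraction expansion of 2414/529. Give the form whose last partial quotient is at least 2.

[4; 1, 1, 3, 2, 4, 3, 2]

2414 = 4×529 + 298
529 = 1×298 + 231
298 = 1×231 + 67
231 = 3×67 + 30
67 = 2×30 + 7
30 = 4×7 + 2
7 = 3×2 + 1
2 = 2×1 + 0  (stop)
So 2414/529 = [4; 1, 1, 3, 2, 4, 3, 2].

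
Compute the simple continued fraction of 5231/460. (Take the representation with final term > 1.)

[11; 2, 1, 2, 4, 2, 2, 2]

5231 = 11×460 + 171
460 = 2×171 + 118
171 = 1×118 + 53
118 = 2×53 + 12
53 = 4×12 + 5
12 = 2×5 + 2
5 = 2×2 + 1
2 = 2×1 + 0  (stop)
So 5231/460 = [11; 2, 1, 2, 4, 2, 2, 2].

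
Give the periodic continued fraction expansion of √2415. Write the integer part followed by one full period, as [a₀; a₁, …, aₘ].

a₀ = ⌊√2415⌋ = 49.

[49; 7, 98]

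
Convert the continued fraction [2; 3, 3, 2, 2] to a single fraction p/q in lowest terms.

Fold from the inside: start with 2/1.
  2 + 1/2 = 5/2
  3 + 2/5 = 17/5
  3 + 5/17 = 56/17
  2 + 17/56 = 129/56

129/56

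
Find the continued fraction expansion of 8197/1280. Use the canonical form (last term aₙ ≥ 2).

8197 = 6*1280 + 517
1280 = 2*517 + 246
517 = 2*246 + 25
246 = 9*25 + 21
25 = 1*21 + 4
21 = 5*4 + 1
4 = 4*1 + 0  (stop)
So 8197/1280 = [6; 2, 2, 9, 1, 5, 4].

[6; 2, 2, 9, 1, 5, 4]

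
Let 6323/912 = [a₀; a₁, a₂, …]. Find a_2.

13

6323 = 6·912 + 851   →  a_0 = 6
912 = 1·851 + 61   →  a_1 = 1
851 = 13·61 + 58   →  a_2 = 13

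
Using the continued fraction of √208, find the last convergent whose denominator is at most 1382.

√208 = [14; 2, 2, 1, 2, 2, 28, …] (period length 6).
Convergents:
  p_0/q_0 = 14/1
  p_1/q_1 = 29/2
  p_2/q_2 = 72/5
  p_3/q_3 = 101/7
  p_4/q_4 = 274/19
  p_5/q_5 = 649/45
  p_6/q_6 = 18446/1279
  p_7/q_7 = 37541/2603
q_6 = 1279 ≤ 1382 < 2603 = q_7, so the answer is 18446/1279.

18446/1279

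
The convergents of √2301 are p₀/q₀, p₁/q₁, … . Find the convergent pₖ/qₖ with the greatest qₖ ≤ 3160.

147312/3071

√2301 = [47; 1, 30, 1, 94, …] (period length 4).
Convergents:
  p_0/q_0 = 47/1
  p_1/q_1 = 48/1
  p_2/q_2 = 1487/31
  p_3/q_3 = 1535/32
  p_4/q_4 = 145777/3039
  p_5/q_5 = 147312/3071
  p_6/q_6 = 4565137/95169
q_5 = 3071 ≤ 3160 < 95169 = q_6, so the answer is 147312/3071.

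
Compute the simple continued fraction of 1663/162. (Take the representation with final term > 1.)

1663 = 10×162 + 43
162 = 3×43 + 33
43 = 1×33 + 10
33 = 3×10 + 3
10 = 3×3 + 1
3 = 3×1 + 0  (stop)
So 1663/162 = [10; 3, 1, 3, 3, 3].

[10; 3, 1, 3, 3, 3]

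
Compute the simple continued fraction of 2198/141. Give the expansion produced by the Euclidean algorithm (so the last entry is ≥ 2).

[15; 1, 1, 2, 3, 8]

2198 = 15*141 + 83
141 = 1*83 + 58
83 = 1*58 + 25
58 = 2*25 + 8
25 = 3*8 + 1
8 = 8*1 + 0  (stop)
So 2198/141 = [15; 1, 1, 2, 3, 8].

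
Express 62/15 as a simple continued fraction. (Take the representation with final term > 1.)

[4; 7, 2]

62 = 4·15 + 2
15 = 7·2 + 1
2 = 2·1 + 0  (stop)
So 62/15 = [4; 7, 2].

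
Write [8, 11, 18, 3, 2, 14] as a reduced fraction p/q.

165191/20418

Using pₖ = aₖpₖ₋₁ + pₖ₋₂ and qₖ = aₖqₖ₋₁ + qₖ₋₂:
  k=0: a=8, p=8, q=1
  k=1: a=11, p=89, q=11
  k=2: a=18, p=1610, q=199
  k=3: a=3, p=4919, q=608
  k=4: a=2, p=11448, q=1415
  k=5: a=14, p=165191, q=20418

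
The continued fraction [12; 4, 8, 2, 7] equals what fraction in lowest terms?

Fold from the inside: start with 7/1.
  2 + 1/7 = 15/7
  8 + 7/15 = 127/15
  4 + 15/127 = 523/127
  12 + 127/523 = 6403/523

6403/523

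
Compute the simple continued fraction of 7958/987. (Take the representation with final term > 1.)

7958 = 8*987 + 62
987 = 15*62 + 57
62 = 1*57 + 5
57 = 11*5 + 2
5 = 2*2 + 1
2 = 2*1 + 0  (stop)
So 7958/987 = [8; 15, 1, 11, 2, 2].

[8; 15, 1, 11, 2, 2]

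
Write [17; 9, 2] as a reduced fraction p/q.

Fold from the inside: start with 2/1.
  9 + 1/2 = 19/2
  17 + 2/19 = 325/19

325/19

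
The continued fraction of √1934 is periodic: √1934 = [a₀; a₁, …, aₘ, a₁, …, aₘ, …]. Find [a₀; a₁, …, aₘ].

[43; 1, 42, 1, 86]

a₀ = ⌊√1934⌋ = 43.
With m₀=0, d₀=1 and mₖ₊₁ = dₖaₖ − mₖ, dₖ₊₁ = (n − mₖ₊₁²)/dₖ, aₖ₊₁ = ⌊(a₀+mₖ₊₁)/dₖ₊₁⌋:
  k=1: m=43, d=85, a=1
  k=2: m=42, d=2, a=42
  k=3: m=42, d=85, a=1
  k=4: m=43, d=1, a=86
d=1 and a=2a₀=86 at k=4, so the next step gives (m, d) = (43, 85) again — its k=1 value — and the period has length 4.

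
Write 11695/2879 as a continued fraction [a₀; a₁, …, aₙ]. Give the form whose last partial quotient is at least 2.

11695 = 4×2879 + 179
2879 = 16×179 + 15
179 = 11×15 + 14
15 = 1×14 + 1
14 = 14×1 + 0  (stop)
So 11695/2879 = [4; 16, 11, 1, 14].

[4; 16, 11, 1, 14]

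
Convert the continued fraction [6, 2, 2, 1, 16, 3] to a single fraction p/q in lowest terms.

Fold from the inside: start with 3/1.
  16 + 1/3 = 49/3
  1 + 3/49 = 52/49
  2 + 49/52 = 153/52
  2 + 52/153 = 358/153
  6 + 153/358 = 2301/358

2301/358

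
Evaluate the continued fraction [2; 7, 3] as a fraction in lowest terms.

47/22

Fold from the inside: start with 3/1.
  7 + 1/3 = 22/3
  2 + 3/22 = 47/22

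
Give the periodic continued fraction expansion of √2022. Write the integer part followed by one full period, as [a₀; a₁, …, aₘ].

[44; 1, 28, 1, 88]

a₀ = ⌊√2022⌋ = 44.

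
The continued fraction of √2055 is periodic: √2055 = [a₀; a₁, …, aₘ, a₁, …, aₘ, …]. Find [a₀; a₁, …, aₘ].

[45; 3, 90]

a₀ = ⌊√2055⌋ = 45.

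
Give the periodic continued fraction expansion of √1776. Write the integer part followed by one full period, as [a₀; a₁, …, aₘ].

a₀ = ⌊√1776⌋ = 42.
With m₀=0, d₀=1 and mₖ₊₁ = dₖaₖ − mₖ, dₖ₊₁ = (n − mₖ₊₁²)/dₖ, aₖ₊₁ = ⌊(a₀+mₖ₊₁)/dₖ₊₁⌋:
  k=1: m=42, d=12, a=7
  k=2: m=42, d=1, a=84
d=1 and a=2a₀=84 at k=2, so the next step gives (m, d) = (42, 12) again — its k=1 value — and the period has length 2.

[42; 7, 84]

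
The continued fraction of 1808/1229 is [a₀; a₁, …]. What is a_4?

2

1808 = 1·1229 + 579   →  a_0 = 1
1229 = 2·579 + 71   →  a_1 = 2
579 = 8·71 + 11   →  a_2 = 8
71 = 6·11 + 5   →  a_3 = 6
11 = 2·5 + 1   →  a_4 = 2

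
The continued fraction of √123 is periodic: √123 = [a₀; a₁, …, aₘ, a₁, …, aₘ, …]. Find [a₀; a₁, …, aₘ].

a₀ = ⌊√123⌋ = 11.
With m₀=0, d₀=1 and mₖ₊₁ = dₖaₖ − mₖ, dₖ₊₁ = (n − mₖ₊₁²)/dₖ, aₖ₊₁ = ⌊(a₀+mₖ₊₁)/dₖ₊₁⌋:
  k=1: m=11, d=2, a=11
  k=2: m=11, d=1, a=22
d=1 and a=2a₀=22 at k=2, so the next step gives (m, d) = (11, 2) again — its k=1 value — and the period has length 2.

[11; 11, 22]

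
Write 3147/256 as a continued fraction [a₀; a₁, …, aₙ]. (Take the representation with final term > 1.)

3147 = 12·256 + 75
256 = 3·75 + 31
75 = 2·31 + 13
31 = 2·13 + 5
13 = 2·5 + 3
5 = 1·3 + 2
3 = 1·2 + 1
2 = 2·1 + 0  (stop)
So 3147/256 = [12; 3, 2, 2, 2, 1, 1, 2].

[12; 3, 2, 2, 2, 1, 1, 2]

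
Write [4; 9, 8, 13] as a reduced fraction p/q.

3937/958

Fold from the inside: start with 13/1.
  8 + 1/13 = 105/13
  9 + 13/105 = 958/105
  4 + 105/958 = 3937/958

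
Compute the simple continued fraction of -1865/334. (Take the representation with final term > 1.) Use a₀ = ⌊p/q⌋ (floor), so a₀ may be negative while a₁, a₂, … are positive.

[-6; 2, 2, 2, 13, 2]

-1865 = -6×334 + 139
334 = 2×139 + 56
139 = 2×56 + 27
56 = 2×27 + 2
27 = 13×2 + 1
2 = 2×1 + 0  (stop)
So -1865/334 = [-6; 2, 2, 2, 13, 2].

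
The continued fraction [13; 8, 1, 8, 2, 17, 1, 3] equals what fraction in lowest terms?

Fold from the inside: start with 3/1.
  1 + 1/3 = 4/3
  17 + 3/4 = 71/4
  2 + 4/71 = 146/71
  8 + 71/146 = 1239/146
  1 + 146/1239 = 1385/1239
  8 + 1239/1385 = 12319/1385
  13 + 1385/12319 = 161532/12319

161532/12319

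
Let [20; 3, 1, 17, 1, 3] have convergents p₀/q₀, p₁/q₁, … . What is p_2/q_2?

Using pₖ = aₖpₖ₋₁ + pₖ₋₂, qₖ = aₖqₖ₋₁ + qₖ₋₂ (with p₋₁=1, p₋₂=0, q₋₁=0, q₋₂=1):
  k=0: a=20, p=20, q=1
  k=1: a=3, p=61, q=3
  k=2: a=1, p=81, q=4

81/4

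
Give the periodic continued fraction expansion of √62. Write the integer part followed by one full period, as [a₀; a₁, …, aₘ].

a₀ = ⌊√62⌋ = 7.
With m₀=0, d₀=1 and mₖ₊₁ = dₖaₖ − mₖ, dₖ₊₁ = (n − mₖ₊₁²)/dₖ, aₖ₊₁ = ⌊(a₀+mₖ₊₁)/dₖ₊₁⌋:
  k=1: m=7, d=13, a=1
  k=2: m=6, d=2, a=6
  k=3: m=6, d=13, a=1
  k=4: m=7, d=1, a=14
d=1 and a=2a₀=14 at k=4, so the next step gives (m, d) = (7, 13) again — its k=1 value — and the period has length 4.

[7; 1, 6, 1, 14]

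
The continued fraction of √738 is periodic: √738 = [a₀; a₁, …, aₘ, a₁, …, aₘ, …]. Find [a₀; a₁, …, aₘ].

a₀ = ⌊√738⌋ = 27.
With m₀=0, d₀=1 and mₖ₊₁ = dₖaₖ − mₖ, dₖ₊₁ = (n − mₖ₊₁²)/dₖ, aₖ₊₁ = ⌊(a₀+mₖ₊₁)/dₖ₊₁⌋:
  k=1: m=27, d=9, a=6
  k=2: m=27, d=1, a=54
d=1 and a=2a₀=54 at k=2, so the next step gives (m, d) = (27, 9) again — its k=1 value — and the period has length 2.

[27; 6, 54]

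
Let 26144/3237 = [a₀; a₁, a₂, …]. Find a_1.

26144 = 8·3237 + 248   →  a_0 = 8
3237 = 13·248 + 13   →  a_1 = 13

13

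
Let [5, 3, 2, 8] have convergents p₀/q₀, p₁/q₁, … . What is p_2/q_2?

37/7

Using pₖ = aₖpₖ₋₁ + pₖ₋₂, qₖ = aₖqₖ₋₁ + qₖ₋₂ (with p₋₁=1, p₋₂=0, q₋₁=0, q₋₂=1):
  k=0: a=5, p=5, q=1
  k=1: a=3, p=16, q=3
  k=2: a=2, p=37, q=7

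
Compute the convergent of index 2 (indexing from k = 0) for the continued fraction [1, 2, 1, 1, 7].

4/3

Using pₖ = aₖpₖ₋₁ + pₖ₋₂, qₖ = aₖqₖ₋₁ + qₖ₋₂ (with p₋₁=1, p₋₂=0, q₋₁=0, q₋₂=1):
  k=0: a=1, p=1, q=1
  k=1: a=2, p=3, q=2
  k=2: a=1, p=4, q=3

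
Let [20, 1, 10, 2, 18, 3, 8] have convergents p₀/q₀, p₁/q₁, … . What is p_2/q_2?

Using pₖ = aₖpₖ₋₁ + pₖ₋₂, qₖ = aₖqₖ₋₁ + qₖ₋₂ (with p₋₁=1, p₋₂=0, q₋₁=0, q₋₂=1):
  k=0: a=20, p=20, q=1
  k=1: a=1, p=21, q=1
  k=2: a=10, p=230, q=11

230/11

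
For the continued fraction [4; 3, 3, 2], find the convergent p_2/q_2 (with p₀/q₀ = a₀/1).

Using pₖ = aₖpₖ₋₁ + pₖ₋₂, qₖ = aₖqₖ₋₁ + qₖ₋₂ (with p₋₁=1, p₋₂=0, q₋₁=0, q₋₂=1):
  k=0: a=4, p=4, q=1
  k=1: a=3, p=13, q=3
  k=2: a=3, p=43, q=10

43/10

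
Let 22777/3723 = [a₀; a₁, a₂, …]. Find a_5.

2

22777 = 6·3723 + 439   →  a_0 = 6
3723 = 8·439 + 211   →  a_1 = 8
439 = 2·211 + 17   →  a_2 = 2
211 = 12·17 + 7   →  a_3 = 12
17 = 2·7 + 3   →  a_4 = 2
7 = 2·3 + 1   →  a_5 = 2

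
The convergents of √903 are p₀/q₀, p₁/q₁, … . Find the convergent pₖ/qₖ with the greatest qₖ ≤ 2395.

36090/1201

√903 = [30; 20, 60, …] (period length 2).
Convergents:
  p_0/q_0 = 30/1
  p_1/q_1 = 601/20
  p_2/q_2 = 36090/1201
  p_3/q_3 = 722401/24040
q_2 = 1201 ≤ 2395 < 24040 = q_3, so the answer is 36090/1201.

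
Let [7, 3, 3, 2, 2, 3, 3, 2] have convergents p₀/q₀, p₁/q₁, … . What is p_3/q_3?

168/23

Using pₖ = aₖpₖ₋₁ + pₖ₋₂, qₖ = aₖqₖ₋₁ + qₖ₋₂ (with p₋₁=1, p₋₂=0, q₋₁=0, q₋₂=1):
  k=0: a=7, p=7, q=1
  k=1: a=3, p=22, q=3
  k=2: a=3, p=73, q=10
  k=3: a=2, p=168, q=23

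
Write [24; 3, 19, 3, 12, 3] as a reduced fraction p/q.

163555/6723

Using pₖ = aₖpₖ₋₁ + pₖ₋₂ and qₖ = aₖqₖ₋₁ + qₖ₋₂:
  k=0: a=24, p=24, q=1
  k=1: a=3, p=73, q=3
  k=2: a=19, p=1411, q=58
  k=3: a=3, p=4306, q=177
  k=4: a=12, p=53083, q=2182
  k=5: a=3, p=163555, q=6723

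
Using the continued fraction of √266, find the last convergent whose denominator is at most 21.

212/13

√266 = [16; 3, 4, 3, 32, …] (period length 4).
Convergents:
  p_0/q_0 = 16/1
  p_1/q_1 = 49/3
  p_2/q_2 = 212/13
  p_3/q_3 = 685/42
q_2 = 13 ≤ 21 < 42 = q_3, so the answer is 212/13.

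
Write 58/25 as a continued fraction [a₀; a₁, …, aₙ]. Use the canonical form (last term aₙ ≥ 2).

[2; 3, 8]

58 = 2*25 + 8
25 = 3*8 + 1
8 = 8*1 + 0  (stop)
So 58/25 = [2; 3, 8].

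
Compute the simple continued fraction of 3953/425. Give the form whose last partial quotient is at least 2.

3953 = 9×425 + 128
425 = 3×128 + 41
128 = 3×41 + 5
41 = 8×5 + 1
5 = 5×1 + 0  (stop)
So 3953/425 = [9; 3, 3, 8, 5].

[9; 3, 3, 8, 5]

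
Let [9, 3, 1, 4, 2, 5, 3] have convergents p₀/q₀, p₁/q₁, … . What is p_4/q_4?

389/42

Using pₖ = aₖpₖ₋₁ + pₖ₋₂, qₖ = aₖqₖ₋₁ + qₖ₋₂ (with p₋₁=1, p₋₂=0, q₋₁=0, q₋₂=1):
  k=0: a=9, p=9, q=1
  k=1: a=3, p=28, q=3
  k=2: a=1, p=37, q=4
  k=3: a=4, p=176, q=19
  k=4: a=2, p=389, q=42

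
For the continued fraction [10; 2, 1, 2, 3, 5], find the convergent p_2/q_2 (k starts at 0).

31/3

Using pₖ = aₖpₖ₋₁ + pₖ₋₂, qₖ = aₖqₖ₋₁ + qₖ₋₂ (with p₋₁=1, p₋₂=0, q₋₁=0, q₋₂=1):
  k=0: a=10, p=10, q=1
  k=1: a=2, p=21, q=2
  k=2: a=1, p=31, q=3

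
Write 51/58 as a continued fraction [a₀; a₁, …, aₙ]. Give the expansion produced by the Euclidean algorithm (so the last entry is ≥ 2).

[0; 1, 7, 3, 2]

51 = 0·58 + 51
58 = 1·51 + 7
51 = 7·7 + 2
7 = 3·2 + 1
2 = 2·1 + 0  (stop)
So 51/58 = [0; 1, 7, 3, 2].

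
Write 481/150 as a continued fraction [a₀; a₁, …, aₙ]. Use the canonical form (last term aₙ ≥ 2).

[3; 4, 1, 5, 5]

481 = 3·150 + 31
150 = 4·31 + 26
31 = 1·26 + 5
26 = 5·5 + 1
5 = 5·1 + 0  (stop)
So 481/150 = [3; 4, 1, 5, 5].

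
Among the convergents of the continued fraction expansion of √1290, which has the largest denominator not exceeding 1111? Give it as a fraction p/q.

30996/863

√1290 = [35; 1, 10, 1, 70, …] (period length 4).
Convergents:
  p_0/q_0 = 35/1
  p_1/q_1 = 36/1
  p_2/q_2 = 395/11
  p_3/q_3 = 431/12
  p_4/q_4 = 30565/851
  p_5/q_5 = 30996/863
  p_6/q_6 = 340525/9481
q_5 = 863 ≤ 1111 < 9481 = q_6, so the answer is 30996/863.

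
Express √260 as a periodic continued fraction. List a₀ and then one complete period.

[16; 8, 32]

a₀ = ⌊√260⌋ = 16.
With m₀=0, d₀=1 and mₖ₊₁ = dₖaₖ − mₖ, dₖ₊₁ = (n − mₖ₊₁²)/dₖ, aₖ₊₁ = ⌊(a₀+mₖ₊₁)/dₖ₊₁⌋:
  k=1: m=16, d=4, a=8
  k=2: m=16, d=1, a=32
d=1 and a=2a₀=32 at k=2, so the next step gives (m, d) = (16, 4) again — its k=1 value — and the period has length 2.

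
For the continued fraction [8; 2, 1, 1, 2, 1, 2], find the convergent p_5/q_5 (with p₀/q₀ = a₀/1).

151/18

Using pₖ = aₖpₖ₋₁ + pₖ₋₂, qₖ = aₖqₖ₋₁ + qₖ₋₂ (with p₋₁=1, p₋₂=0, q₋₁=0, q₋₂=1):
  k=0: a=8, p=8, q=1
  k=1: a=2, p=17, q=2
  k=2: a=1, p=25, q=3
  k=3: a=1, p=42, q=5
  k=4: a=2, p=109, q=13
  k=5: a=1, p=151, q=18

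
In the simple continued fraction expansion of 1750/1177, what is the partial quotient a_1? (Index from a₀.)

2

1750 = 1·1177 + 573   →  a_0 = 1
1177 = 2·573 + 31   →  a_1 = 2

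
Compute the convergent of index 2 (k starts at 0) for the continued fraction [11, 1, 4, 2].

Using pₖ = aₖpₖ₋₁ + pₖ₋₂, qₖ = aₖqₖ₋₁ + qₖ₋₂ (with p₋₁=1, p₋₂=0, q₋₁=0, q₋₂=1):
  k=0: a=11, p=11, q=1
  k=1: a=1, p=12, q=1
  k=2: a=4, p=59, q=5

59/5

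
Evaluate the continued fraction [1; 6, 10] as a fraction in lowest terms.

Using pₖ = aₖpₖ₋₁ + pₖ₋₂ and qₖ = aₖqₖ₋₁ + qₖ₋₂:
  k=0: a=1, p=1, q=1
  k=1: a=6, p=7, q=6
  k=2: a=10, p=71, q=61

71/61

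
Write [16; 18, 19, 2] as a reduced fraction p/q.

11303/704

Using pₖ = aₖpₖ₋₁ + pₖ₋₂ and qₖ = aₖqₖ₋₁ + qₖ₋₂:
  k=0: a=16, p=16, q=1
  k=1: a=18, p=289, q=18
  k=2: a=19, p=5507, q=343
  k=3: a=2, p=11303, q=704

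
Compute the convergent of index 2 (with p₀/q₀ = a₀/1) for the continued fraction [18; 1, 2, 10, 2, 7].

56/3

Using pₖ = aₖpₖ₋₁ + pₖ₋₂, qₖ = aₖqₖ₋₁ + qₖ₋₂ (with p₋₁=1, p₋₂=0, q₋₁=0, q₋₂=1):
  k=0: a=18, p=18, q=1
  k=1: a=1, p=19, q=1
  k=2: a=2, p=56, q=3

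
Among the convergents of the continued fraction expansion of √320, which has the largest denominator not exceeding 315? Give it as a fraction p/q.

√320 = [17; 1, 7, 1, 34, …] (period length 4).
Convergents:
  p_0/q_0 = 17/1
  p_1/q_1 = 18/1
  p_2/q_2 = 143/8
  p_3/q_3 = 161/9
  p_4/q_4 = 5617/314
  p_5/q_5 = 5778/323
q_4 = 314 ≤ 315 < 323 = q_5, so the answer is 5617/314.

5617/314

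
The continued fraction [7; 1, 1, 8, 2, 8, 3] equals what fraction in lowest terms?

Using pₖ = aₖpₖ₋₁ + pₖ₋₂ and qₖ = aₖqₖ₋₁ + qₖ₋₂:
  k=0: a=7, p=7, q=1
  k=1: a=1, p=8, q=1
  k=2: a=1, p=15, q=2
  k=3: a=8, p=128, q=17
  k=4: a=2, p=271, q=36
  k=5: a=8, p=2296, q=305
  k=6: a=3, p=7159, q=951

7159/951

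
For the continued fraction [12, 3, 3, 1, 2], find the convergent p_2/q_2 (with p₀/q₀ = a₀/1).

123/10

Using pₖ = aₖpₖ₋₁ + pₖ₋₂, qₖ = aₖqₖ₋₁ + qₖ₋₂ (with p₋₁=1, p₋₂=0, q₋₁=0, q₋₂=1):
  k=0: a=12, p=12, q=1
  k=1: a=3, p=37, q=3
  k=2: a=3, p=123, q=10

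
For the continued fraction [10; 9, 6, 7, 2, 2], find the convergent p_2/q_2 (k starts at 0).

556/55

Using pₖ = aₖpₖ₋₁ + pₖ₋₂, qₖ = aₖqₖ₋₁ + qₖ₋₂ (with p₋₁=1, p₋₂=0, q₋₁=0, q₋₂=1):
  k=0: a=10, p=10, q=1
  k=1: a=9, p=91, q=9
  k=2: a=6, p=556, q=55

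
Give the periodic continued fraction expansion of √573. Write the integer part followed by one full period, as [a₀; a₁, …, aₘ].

[23; 1, 14, 1, 46]

a₀ = ⌊√573⌋ = 23.
With m₀=0, d₀=1 and mₖ₊₁ = dₖaₖ − mₖ, dₖ₊₁ = (n − mₖ₊₁²)/dₖ, aₖ₊₁ = ⌊(a₀+mₖ₊₁)/dₖ₊₁⌋:
  k=1: m=23, d=44, a=1
  k=2: m=21, d=3, a=14
  k=3: m=21, d=44, a=1
  k=4: m=23, d=1, a=46
d=1 and a=2a₀=46 at k=4, so the next step gives (m, d) = (23, 44) again — its k=1 value — and the period has length 4.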